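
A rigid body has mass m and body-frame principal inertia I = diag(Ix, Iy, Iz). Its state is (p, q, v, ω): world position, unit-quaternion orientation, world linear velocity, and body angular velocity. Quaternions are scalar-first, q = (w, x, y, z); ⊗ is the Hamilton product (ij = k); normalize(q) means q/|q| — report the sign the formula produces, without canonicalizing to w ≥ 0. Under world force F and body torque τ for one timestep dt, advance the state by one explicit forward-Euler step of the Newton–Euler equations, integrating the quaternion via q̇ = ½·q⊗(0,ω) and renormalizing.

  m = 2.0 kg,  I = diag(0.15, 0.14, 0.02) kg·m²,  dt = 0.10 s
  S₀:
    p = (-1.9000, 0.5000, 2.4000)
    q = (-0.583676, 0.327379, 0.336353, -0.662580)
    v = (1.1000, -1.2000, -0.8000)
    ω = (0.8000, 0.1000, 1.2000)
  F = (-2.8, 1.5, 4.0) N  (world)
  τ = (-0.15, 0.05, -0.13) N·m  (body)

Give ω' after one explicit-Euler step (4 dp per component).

precession coupling ω×(Iω) = (-0.0144, 0.1248, -0.0008)
(τ − ω×Iω)/I = (-0.9040, -0.5343, -6.4600)
new body rate ω' = (0.7096, 0.0466, 0.5540)

ω' = (0.7096, 0.0466, 0.5540)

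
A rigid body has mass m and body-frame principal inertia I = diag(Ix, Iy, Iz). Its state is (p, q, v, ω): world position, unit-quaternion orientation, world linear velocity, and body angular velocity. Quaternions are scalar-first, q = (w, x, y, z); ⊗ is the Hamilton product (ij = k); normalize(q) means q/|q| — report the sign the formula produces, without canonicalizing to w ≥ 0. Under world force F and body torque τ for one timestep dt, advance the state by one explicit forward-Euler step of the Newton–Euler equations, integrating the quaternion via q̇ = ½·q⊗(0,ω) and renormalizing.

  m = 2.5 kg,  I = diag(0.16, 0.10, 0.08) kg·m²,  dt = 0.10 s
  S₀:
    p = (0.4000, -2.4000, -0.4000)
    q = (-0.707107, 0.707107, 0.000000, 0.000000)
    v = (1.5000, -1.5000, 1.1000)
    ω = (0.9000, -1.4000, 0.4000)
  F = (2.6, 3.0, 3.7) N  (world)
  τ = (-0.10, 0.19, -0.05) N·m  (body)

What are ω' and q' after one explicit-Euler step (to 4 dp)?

precession coupling ω×(Iω) = (0.0112, 0.0288, 0.0756)
α = I⁻¹(τ − ω×Iω) = (-0.6950, 1.6120, -1.5700)
ω' = ω + α·dt = (0.8305, -1.2388, 0.2430)
q⊗(0,ω) = (-0.6363963, -0.6363963, 0.7071070, -1.2727926)
q + ½dt·q⊗(0,ω), renormalized = (-0.7362, 0.6728, 0.0352, -0.0634)

ω' = (0.8305, -1.2388, 0.2430)
q' = (-0.7362, 0.6728, 0.0352, -0.0634)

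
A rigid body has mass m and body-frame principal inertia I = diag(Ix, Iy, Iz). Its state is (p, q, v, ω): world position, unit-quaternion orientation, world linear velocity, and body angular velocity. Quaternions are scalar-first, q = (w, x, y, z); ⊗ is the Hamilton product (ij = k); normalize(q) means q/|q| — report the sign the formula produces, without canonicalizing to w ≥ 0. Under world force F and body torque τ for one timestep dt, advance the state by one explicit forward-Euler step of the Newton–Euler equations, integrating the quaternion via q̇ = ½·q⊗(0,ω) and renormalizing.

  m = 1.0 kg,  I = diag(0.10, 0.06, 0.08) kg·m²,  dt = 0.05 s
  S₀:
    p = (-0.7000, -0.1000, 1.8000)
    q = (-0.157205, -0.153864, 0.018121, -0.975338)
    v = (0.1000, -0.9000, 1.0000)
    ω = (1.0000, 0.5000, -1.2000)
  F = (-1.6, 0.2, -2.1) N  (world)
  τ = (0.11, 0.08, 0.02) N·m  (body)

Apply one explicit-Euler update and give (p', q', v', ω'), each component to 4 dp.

linear accel F/m = (-1.6000, 0.2000, -2.1000)
new position p' = (-0.6950, -0.1450, 1.8500)
v' = v + a·dt = (0.0200, -0.8900, 0.8950)
(τ − ω×Iω)/I = (1.2200, 1.7333, 0.5000)
ω + α·dt = (1.0610, 0.5867, -1.1750)
q⊗(0,ω) = (-1.0256021, 0.3087188, -1.2385773, 0.0935930)
q' = normalize(q + ½dt·q⊗(0,ω)) = (-0.1827, -0.1460, -0.0128, -0.9722)

p' = (-0.6950, -0.1450, 1.8500)
q' = (-0.1827, -0.1460, -0.0128, -0.9722)
v' = (0.0200, -0.8900, 0.8950)
ω' = (1.0610, 0.5867, -1.1750)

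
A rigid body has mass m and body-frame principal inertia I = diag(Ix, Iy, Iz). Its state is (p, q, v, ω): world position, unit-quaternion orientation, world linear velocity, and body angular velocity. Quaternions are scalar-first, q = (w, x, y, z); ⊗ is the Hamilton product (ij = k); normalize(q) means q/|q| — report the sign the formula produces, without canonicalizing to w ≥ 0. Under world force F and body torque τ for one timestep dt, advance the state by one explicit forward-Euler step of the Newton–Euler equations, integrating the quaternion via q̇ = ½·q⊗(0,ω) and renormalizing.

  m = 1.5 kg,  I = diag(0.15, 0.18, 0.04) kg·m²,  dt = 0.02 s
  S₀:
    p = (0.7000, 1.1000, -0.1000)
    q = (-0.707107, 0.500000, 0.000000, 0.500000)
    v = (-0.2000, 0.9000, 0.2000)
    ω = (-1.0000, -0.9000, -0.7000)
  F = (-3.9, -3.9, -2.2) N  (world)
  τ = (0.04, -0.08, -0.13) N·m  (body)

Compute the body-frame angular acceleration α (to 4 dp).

gyro term ω×Iω = (-0.0882, 0.0770, 0.0270)
(τ − ω×Iω)/I = (0.8547, -0.8722, -3.9250)

α = (0.8547, -0.8722, -3.9250)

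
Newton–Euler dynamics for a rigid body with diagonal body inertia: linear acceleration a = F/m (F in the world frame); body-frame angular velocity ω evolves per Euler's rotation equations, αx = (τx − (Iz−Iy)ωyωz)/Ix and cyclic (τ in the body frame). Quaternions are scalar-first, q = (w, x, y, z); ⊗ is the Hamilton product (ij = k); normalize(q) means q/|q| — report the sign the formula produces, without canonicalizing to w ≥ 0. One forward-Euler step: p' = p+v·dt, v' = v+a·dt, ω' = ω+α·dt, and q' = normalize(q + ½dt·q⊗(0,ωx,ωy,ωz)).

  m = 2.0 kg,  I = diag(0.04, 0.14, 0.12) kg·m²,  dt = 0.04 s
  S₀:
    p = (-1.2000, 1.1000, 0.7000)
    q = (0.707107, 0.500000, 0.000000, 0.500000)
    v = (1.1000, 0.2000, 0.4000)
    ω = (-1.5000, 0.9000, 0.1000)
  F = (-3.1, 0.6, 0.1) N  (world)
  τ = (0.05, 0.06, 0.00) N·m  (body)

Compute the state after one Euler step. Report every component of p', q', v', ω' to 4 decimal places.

p' = (-1.1560, 1.1080, 0.7160)
q' = (0.7207, 0.4695, -0.0033, 0.5101)
v' = (1.0380, 0.2120, 0.4020)
ω' = (-1.4482, 0.9137, 0.1450)

p' = p + v·dt = (-1.1560, 1.1080, 0.7160)
v' = v + a·dt = (1.0380, 0.2120, 0.4020)
(τ − ω×Iω)/I = (1.2950, 0.3429, 1.1250)
ω + α·dt = (-1.4482, 0.9137, 0.1450)
2q̇ = q⊗(0,ω) = (0.7000000, -1.5106605, -0.1636037, 0.5207107)
q' = normalize(q + ½dt·q⊗(0,ω)) = (0.7207, 0.4695, -0.0033, 0.5101)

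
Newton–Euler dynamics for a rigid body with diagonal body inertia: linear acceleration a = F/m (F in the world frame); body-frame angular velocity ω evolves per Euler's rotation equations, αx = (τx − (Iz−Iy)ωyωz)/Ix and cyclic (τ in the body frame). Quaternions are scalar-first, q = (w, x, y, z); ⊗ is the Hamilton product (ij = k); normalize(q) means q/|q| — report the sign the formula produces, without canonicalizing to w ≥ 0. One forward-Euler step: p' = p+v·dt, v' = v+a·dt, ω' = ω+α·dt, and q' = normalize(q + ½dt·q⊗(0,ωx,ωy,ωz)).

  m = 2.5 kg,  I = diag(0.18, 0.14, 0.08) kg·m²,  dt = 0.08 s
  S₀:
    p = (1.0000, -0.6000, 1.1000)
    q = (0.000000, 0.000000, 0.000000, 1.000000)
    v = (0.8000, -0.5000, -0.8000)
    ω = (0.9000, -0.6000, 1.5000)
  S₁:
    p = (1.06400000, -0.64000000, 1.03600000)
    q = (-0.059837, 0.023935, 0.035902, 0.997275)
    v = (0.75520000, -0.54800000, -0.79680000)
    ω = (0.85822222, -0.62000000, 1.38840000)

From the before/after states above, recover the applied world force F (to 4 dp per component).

F = (-1.4000, -1.5000, 0.1000)

Δv = v₁−v₀ = (-0.04480000, -0.04800000, 0.00320000)
m·(v₁−v₀)/dt = (-1.4000, -1.5000, 0.1000)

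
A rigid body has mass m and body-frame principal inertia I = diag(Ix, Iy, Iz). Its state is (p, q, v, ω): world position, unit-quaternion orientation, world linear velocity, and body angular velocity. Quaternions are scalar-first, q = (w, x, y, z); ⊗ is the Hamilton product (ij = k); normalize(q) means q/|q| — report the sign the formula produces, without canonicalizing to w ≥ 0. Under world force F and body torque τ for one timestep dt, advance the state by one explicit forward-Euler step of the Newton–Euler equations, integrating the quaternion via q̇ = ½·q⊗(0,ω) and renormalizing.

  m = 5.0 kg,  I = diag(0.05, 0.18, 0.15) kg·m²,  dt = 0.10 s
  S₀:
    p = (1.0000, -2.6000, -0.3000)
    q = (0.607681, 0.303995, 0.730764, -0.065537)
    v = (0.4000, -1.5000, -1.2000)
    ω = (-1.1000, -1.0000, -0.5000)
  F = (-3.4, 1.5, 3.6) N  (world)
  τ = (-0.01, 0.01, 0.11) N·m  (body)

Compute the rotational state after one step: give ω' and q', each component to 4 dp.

α = I⁻¹(τ − ω×Iω) = (0.1000, 0.3611, -0.2200)
ω' = ω + α·dt = (-1.0900, -0.9639, -0.5220)
2q̇ = q⊗(0,ω) = (1.0323900, -1.0993681, -0.3835928, 0.1960049)
q + ½dt·q⊗(0,ω), renormalized = (0.6573, 0.2483, 0.7094, -0.0556)

ω' = (-1.0900, -0.9639, -0.5220)
q' = (0.6573, 0.2483, 0.7094, -0.0556)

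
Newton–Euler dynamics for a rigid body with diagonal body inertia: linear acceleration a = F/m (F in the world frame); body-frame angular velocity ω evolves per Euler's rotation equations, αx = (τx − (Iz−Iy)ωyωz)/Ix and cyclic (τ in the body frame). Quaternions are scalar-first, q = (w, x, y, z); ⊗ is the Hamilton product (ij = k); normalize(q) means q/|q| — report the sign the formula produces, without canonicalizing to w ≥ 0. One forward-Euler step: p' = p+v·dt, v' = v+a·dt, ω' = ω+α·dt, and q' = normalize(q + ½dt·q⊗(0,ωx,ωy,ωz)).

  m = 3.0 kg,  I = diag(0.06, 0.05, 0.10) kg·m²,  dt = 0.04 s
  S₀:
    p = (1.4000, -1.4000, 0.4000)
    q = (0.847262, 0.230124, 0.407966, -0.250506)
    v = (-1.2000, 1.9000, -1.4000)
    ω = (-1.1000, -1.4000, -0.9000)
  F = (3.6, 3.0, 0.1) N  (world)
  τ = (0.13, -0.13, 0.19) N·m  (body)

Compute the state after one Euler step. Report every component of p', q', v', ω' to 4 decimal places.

(τ − ω×Iω)/I = (1.1167, -1.8080, 2.0540)
new body rate ω' = (-1.0553, -1.4723, -0.8178)
2q̇ = q⊗(0,ω) = (0.5988334, -1.6498660, -0.7034986, -0.6359468)
q + ½dt·q⊗(0,ω), renormalized = (0.8586, 0.1970, 0.3936, -0.2630)
p' = p + v·dt = (1.3520, -1.3240, 0.3440)
v + (F/m)dt = (-1.1520, 1.9400, -1.3987)

p' = (1.3520, -1.3240, 0.3440)
q' = (0.8586, 0.1970, 0.3936, -0.2630)
v' = (-1.1520, 1.9400, -1.3987)
ω' = (-1.0553, -1.4723, -0.8178)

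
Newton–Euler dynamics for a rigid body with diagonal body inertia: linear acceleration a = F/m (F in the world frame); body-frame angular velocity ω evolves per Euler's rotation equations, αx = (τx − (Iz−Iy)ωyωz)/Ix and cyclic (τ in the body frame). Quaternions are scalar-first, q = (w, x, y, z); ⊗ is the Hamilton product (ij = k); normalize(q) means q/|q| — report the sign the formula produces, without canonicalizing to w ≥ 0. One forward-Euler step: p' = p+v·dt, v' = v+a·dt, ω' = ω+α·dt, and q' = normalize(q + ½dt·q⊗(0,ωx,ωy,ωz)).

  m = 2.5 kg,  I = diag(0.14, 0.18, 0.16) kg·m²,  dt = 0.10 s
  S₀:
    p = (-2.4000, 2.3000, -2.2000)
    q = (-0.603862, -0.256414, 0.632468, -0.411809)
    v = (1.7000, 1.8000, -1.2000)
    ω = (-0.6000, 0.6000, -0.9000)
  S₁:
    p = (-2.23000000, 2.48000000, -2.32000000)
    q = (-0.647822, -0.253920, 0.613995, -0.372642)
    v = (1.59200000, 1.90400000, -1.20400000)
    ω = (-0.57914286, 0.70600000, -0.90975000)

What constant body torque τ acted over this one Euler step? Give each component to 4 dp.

τ = (0.0400, 0.1800, -0.0300)

Δω = ω₁−ω₀ = (0.02085714, 0.10600000, -0.00975000)
precession coupling = (0.0108, -0.0108, -0.0144)
applied torque τ = (0.0400, 0.1800, -0.0300)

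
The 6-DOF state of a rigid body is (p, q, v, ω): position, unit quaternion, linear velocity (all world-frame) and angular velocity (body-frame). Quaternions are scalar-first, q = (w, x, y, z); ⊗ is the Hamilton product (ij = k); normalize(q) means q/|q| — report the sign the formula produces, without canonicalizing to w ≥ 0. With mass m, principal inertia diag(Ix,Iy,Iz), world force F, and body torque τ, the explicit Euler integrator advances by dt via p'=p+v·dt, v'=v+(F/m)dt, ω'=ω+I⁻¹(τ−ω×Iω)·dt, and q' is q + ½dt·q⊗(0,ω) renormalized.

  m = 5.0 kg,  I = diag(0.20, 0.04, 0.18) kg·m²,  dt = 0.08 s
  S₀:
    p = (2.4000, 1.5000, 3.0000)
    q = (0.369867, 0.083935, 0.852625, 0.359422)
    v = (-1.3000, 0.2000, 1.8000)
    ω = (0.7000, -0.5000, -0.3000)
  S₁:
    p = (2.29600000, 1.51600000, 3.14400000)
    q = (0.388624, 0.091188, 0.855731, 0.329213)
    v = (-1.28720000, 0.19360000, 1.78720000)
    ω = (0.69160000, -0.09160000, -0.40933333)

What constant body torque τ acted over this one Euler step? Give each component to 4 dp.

Δω = ω₁−ω₀ = (-0.00840000, 0.40840000, -0.10933333)
precession coupling = (0.0210, -0.0042, 0.0560)
applied torque τ = (0.0000, 0.2000, -0.1900)

τ = (0.0000, 0.2000, -0.1900)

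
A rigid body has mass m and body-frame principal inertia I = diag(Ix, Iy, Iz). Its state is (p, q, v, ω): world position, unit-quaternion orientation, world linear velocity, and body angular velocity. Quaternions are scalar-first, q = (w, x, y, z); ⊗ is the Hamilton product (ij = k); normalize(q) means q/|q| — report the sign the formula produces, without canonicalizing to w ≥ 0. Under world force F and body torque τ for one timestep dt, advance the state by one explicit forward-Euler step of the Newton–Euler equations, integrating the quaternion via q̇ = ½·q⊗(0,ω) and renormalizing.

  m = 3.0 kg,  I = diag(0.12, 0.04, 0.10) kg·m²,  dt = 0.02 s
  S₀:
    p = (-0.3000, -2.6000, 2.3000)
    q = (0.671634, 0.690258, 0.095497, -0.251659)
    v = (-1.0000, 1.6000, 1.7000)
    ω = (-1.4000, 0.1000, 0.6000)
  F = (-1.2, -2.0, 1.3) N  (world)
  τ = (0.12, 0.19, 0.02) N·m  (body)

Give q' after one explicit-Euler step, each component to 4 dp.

Hamilton product q⊗(0,ω) = (1.1078069, -0.8578235, 0.0053312, 0.6057020)
q + ½dt·q⊗(0,ω), renormalized = (0.6826, 0.6816, 0.0955, -0.2456)

q' = (0.6826, 0.6816, 0.0955, -0.2456)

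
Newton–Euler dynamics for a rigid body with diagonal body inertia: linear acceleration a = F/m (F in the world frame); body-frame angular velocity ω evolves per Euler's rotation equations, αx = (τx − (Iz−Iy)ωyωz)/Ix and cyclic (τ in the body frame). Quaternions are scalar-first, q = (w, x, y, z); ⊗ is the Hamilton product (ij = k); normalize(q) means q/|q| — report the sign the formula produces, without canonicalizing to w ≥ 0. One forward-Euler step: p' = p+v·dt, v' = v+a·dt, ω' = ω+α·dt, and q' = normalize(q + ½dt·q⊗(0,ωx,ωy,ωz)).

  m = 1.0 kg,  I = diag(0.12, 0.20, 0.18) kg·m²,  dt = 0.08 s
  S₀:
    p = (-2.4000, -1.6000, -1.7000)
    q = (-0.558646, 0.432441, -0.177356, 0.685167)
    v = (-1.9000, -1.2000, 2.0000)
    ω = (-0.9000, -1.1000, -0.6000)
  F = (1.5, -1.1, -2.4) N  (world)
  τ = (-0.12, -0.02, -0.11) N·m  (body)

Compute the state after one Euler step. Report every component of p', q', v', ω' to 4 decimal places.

p' = (-2.5520, -1.6960, -1.5400)
q' = (-0.5334, 0.4860, -0.1667, 0.6719)
v' = (-1.7800, -1.2880, 1.8080)
ω' = (-0.9712, -1.0950, -0.6841)

precession coupling ω×(Iω) = (-0.0132, -0.0324, 0.0792)
(τ − ω×Iω)/I = (-0.8900, 0.0620, -1.0511)
new body rate ω' = (-0.9712, -1.0950, -0.6841)
q⊗(0,ω) = (0.6052055, 1.3628787, 0.2573249, -0.3001179)
updated quaternion q' = (-0.5334, 0.4860, -0.1667, 0.6719)
new position p' = (-2.5520, -1.6960, -1.5400)
new velocity v' = (-1.7800, -1.2880, 1.8080)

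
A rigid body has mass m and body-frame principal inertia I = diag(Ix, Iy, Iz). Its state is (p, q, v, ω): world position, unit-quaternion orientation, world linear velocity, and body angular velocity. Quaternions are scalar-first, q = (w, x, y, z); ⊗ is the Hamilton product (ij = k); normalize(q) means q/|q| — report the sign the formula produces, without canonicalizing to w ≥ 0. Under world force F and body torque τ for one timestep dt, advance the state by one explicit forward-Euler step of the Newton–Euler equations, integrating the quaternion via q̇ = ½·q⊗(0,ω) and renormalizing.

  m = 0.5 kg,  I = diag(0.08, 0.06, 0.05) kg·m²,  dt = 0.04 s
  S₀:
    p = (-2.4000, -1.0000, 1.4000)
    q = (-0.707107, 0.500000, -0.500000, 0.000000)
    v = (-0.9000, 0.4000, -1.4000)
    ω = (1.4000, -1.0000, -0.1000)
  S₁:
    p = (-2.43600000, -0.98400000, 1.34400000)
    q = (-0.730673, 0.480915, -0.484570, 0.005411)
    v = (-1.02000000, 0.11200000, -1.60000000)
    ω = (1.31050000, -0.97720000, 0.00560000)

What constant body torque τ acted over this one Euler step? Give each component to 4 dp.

τ = (-0.1800, 0.0300, 0.1600)

ω₁ − ω₀ = (-0.08950000, 0.02280000, 0.10560000)
I·α + gyro = (-0.1800, 0.0300, 0.1600)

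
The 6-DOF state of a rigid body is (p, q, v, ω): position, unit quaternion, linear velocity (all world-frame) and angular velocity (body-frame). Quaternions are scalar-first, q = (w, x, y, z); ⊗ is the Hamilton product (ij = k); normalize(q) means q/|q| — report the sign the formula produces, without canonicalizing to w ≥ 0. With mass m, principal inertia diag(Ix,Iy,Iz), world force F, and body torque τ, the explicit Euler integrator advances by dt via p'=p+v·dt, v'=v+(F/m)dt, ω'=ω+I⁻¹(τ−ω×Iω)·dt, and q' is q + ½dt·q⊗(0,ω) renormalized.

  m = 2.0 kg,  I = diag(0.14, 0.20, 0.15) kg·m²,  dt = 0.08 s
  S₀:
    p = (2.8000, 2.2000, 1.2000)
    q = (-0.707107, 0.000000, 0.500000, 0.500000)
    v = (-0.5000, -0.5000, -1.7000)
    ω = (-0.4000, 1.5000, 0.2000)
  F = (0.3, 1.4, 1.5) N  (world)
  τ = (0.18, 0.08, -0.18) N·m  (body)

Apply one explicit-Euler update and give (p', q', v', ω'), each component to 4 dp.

p' = (2.7600, 2.1600, 1.0640)
q' = (-0.7397, -0.0147, 0.4487, 0.5014)
v' = (-0.4880, -0.4440, -1.6400)
ω' = (-0.2886, 1.5317, 0.1232)

(τ − ω×Iω)/I = (1.3929, 0.3960, -0.9600)
ω' = ω + α·dt = (-0.2886, 1.5317, 0.1232)
2q̇ = q⊗(0,ω) = (-0.8500000, -0.3671572, -1.2606605, 0.0585786)
updated quaternion q' = (-0.7397, -0.0147, 0.4487, 0.5014)
a = F/m = (0.1500, 0.7000, 0.7500)
p + v·dt = (2.7600, 2.1600, 1.0640)
new velocity v' = (-0.4880, -0.4440, -1.6400)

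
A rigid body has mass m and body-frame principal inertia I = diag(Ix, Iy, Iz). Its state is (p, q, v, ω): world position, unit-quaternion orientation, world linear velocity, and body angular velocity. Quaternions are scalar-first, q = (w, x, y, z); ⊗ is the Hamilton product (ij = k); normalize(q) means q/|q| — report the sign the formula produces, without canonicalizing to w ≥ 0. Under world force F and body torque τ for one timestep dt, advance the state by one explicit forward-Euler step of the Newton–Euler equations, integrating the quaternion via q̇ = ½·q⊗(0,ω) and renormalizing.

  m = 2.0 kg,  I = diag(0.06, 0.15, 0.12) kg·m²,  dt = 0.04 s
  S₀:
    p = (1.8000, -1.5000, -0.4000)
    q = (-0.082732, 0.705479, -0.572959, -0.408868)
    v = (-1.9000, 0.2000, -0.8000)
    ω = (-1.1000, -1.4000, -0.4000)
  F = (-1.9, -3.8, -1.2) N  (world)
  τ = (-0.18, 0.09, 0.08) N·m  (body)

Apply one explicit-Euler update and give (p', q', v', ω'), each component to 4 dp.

a = (-0.9500, -1.9000, -0.6000)
p' = p + v·dt = (1.7240, -1.4920, -0.4320)
v + (F/m)dt = (-1.9380, 0.1240, -0.8240)
(τ − ω×Iω)/I = (-2.7200, 0.7760, -0.4883)
new body rate ω' = (-1.2088, -1.3690, -0.4195)
q⊗(0,ω) = (-0.1896629, -0.2522264, 0.8477712, -1.5848327)
q' = normalize(q + ½dt·q⊗(0,ω)) = (-0.0865, 0.7000, -0.5556, -0.4403)

p' = (1.7240, -1.4920, -0.4320)
q' = (-0.0865, 0.7000, -0.5556, -0.4403)
v' = (-1.9380, 0.1240, -0.8240)
ω' = (-1.2088, -1.3690, -0.4195)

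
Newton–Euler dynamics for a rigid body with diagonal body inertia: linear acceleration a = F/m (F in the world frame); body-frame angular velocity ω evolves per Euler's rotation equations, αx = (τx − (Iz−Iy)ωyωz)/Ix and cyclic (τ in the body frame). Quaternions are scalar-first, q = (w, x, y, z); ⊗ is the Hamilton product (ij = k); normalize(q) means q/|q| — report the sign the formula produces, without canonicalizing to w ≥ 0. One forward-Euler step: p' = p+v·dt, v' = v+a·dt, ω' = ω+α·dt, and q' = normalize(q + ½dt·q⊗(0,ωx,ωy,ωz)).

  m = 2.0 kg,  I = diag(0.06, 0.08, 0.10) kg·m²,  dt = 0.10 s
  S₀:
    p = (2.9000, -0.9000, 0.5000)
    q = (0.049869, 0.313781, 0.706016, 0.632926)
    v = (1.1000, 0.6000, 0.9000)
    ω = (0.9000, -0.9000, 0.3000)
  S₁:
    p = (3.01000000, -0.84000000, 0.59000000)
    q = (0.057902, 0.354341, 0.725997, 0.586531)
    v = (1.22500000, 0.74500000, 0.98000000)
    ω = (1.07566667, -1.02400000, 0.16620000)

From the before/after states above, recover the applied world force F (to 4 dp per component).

F = (2.5000, 2.9000, 1.6000)

Δv = v₁−v₀ = (0.12500000, 0.14500000, 0.08000000)
m·(v₁−v₀)/dt = (2.5000, 2.9000, 1.6000)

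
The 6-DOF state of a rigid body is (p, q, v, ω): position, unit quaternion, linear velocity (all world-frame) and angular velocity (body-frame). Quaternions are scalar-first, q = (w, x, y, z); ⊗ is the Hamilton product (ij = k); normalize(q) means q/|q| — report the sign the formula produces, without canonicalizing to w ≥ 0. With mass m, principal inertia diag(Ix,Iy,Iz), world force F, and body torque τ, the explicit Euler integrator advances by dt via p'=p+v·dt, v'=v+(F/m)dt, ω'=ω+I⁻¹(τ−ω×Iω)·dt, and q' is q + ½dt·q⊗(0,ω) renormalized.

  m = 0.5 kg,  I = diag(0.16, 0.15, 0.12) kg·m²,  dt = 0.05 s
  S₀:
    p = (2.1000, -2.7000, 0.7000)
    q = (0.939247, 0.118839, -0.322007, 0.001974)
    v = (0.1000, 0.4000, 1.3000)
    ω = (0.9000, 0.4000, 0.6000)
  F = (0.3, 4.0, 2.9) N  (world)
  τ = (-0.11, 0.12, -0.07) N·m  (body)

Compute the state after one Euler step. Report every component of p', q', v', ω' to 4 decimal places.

p' = p + v·dt = (2.1050, -2.6800, 0.7650)
v + (F/m)dt = (0.1300, 0.8000, 1.5900)
(τ − ω×Iω)/I = (-0.6425, 0.6560, -0.5533)
ω' = ω + α·dt = (0.8679, 0.4328, 0.5723)
Hamilton product q⊗(0,ω) = (0.0206633, 0.6513285, 0.3061720, 0.9008901)
q + ½dt·q⊗(0,ω), renormalized = (0.9394, 0.1351, -0.3142, 0.0245)

p' = (2.1050, -2.6800, 0.7650)
q' = (0.9394, 0.1351, -0.3142, 0.0245)
v' = (0.1300, 0.8000, 1.5900)
ω' = (0.8679, 0.4328, 0.5723)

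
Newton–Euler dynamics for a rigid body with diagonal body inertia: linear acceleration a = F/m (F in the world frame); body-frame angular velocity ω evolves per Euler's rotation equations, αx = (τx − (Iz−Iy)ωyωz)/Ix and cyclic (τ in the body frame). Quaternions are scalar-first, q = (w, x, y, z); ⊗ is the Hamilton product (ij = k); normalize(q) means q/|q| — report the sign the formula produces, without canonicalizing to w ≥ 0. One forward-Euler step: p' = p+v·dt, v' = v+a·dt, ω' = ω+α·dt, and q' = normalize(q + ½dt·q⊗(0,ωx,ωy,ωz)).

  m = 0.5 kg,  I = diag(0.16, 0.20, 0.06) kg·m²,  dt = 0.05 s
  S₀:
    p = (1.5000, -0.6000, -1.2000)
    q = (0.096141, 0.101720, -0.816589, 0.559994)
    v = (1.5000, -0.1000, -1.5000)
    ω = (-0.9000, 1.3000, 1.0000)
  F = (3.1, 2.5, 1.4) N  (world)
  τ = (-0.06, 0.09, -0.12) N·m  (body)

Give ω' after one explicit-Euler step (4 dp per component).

ω' = (-0.8619, 1.3450, 0.9390)

angular accel α = (0.7625, 0.9000, -1.2200)
ω' = ω + α·dt = (-0.8619, 1.3450, 0.9390)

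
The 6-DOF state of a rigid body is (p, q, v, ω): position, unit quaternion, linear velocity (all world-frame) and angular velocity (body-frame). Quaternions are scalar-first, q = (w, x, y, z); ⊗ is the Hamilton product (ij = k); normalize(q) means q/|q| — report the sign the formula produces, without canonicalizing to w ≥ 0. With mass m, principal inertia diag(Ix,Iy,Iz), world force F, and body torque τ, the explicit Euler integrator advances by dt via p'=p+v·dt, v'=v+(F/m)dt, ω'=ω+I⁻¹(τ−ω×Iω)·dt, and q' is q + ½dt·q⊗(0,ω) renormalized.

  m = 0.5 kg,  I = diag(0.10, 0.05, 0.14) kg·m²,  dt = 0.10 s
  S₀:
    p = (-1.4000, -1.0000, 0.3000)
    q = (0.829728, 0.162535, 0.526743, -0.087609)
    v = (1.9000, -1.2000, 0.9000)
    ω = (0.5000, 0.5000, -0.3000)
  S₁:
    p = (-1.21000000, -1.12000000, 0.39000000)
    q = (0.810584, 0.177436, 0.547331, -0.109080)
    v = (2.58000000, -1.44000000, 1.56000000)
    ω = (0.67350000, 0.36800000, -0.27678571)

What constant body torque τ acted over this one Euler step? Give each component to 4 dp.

τ = (0.1600, -0.0600, 0.0200)

Δω = ω₁−ω₀ = (0.17350000, -0.13200000, 0.02321429)
ω₀×(Iω₀) = (-0.0135, 0.0060, -0.0125)
τ = I·(Δω/dt) + ω₀×(Iω₀) = (0.1600, -0.0600, 0.0200)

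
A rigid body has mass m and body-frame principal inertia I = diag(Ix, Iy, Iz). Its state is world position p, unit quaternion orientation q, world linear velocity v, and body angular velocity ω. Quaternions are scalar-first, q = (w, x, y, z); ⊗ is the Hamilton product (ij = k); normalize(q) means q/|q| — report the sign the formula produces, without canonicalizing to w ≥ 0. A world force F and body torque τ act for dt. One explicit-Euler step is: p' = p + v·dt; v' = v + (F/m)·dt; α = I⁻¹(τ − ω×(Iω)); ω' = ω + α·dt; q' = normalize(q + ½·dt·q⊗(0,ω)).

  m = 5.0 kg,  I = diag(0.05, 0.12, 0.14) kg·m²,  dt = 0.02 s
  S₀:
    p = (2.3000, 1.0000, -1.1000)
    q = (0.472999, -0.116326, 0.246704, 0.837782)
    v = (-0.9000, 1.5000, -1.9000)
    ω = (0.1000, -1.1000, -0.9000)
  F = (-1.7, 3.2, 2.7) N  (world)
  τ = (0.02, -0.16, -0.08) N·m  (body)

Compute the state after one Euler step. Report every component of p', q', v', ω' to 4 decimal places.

p' = (2.2820, 1.0300, -1.1380)
q' = (0.4833, -0.1088, 0.2413, 0.8345)
v' = (-0.9068, 1.5128, -1.8892)
ω' = (0.1001, -1.1280, -0.9103)

(τ − ω×Iω)/I = (0.0040, -1.4008, -0.5164)
ω' = ω + α·dt = (0.1001, -1.1280, -0.9103)
2q̇ = q⊗(0,ω) = (1.0370108, 0.7468265, -0.5412141, -0.3224109)
updated quaternion q' = (0.4833, -0.1088, 0.2413, 0.8345)
a = (-0.3400, 0.6400, 0.5400)
p + v·dt = (2.2820, 1.0300, -1.1380)
new velocity v' = (-0.9068, 1.5128, -1.8892)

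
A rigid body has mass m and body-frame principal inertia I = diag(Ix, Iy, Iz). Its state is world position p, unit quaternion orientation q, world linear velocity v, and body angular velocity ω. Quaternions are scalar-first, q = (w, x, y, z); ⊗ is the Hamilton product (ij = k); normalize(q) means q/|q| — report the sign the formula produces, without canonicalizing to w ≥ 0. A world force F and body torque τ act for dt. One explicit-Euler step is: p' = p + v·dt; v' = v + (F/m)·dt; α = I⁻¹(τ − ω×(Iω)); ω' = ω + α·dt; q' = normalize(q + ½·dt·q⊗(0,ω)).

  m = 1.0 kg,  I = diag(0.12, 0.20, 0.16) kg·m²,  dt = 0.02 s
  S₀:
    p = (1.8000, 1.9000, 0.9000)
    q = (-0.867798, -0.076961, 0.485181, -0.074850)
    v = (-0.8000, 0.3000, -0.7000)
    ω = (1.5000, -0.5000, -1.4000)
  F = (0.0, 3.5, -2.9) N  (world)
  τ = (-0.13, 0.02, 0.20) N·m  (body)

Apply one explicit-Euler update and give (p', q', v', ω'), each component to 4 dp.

p' = (1.7840, 1.9060, 0.8860)
q' = (-0.8651, -0.0971, 0.4872, -0.0696)
v' = (-0.8000, 0.3700, -0.7580)
ω' = (1.4830, -0.5064, -1.3675)

p' = p + v·dt = (1.7840, 1.9060, 0.8860)
v + (F/m)dt = (-0.8000, 0.3700, -0.7580)
α = I⁻¹(τ − ω×Iω) = (-0.8500, -0.3200, 1.6250)
ω' = ω + α·dt = (1.4830, -0.5064, -1.3675)
Hamilton product q⊗(0,ω) = (0.2532420, -2.0183754, 0.2138786, 0.5256262)
q' = normalize(q + ½dt·q⊗(0,ω)) = (-0.8651, -0.0971, 0.4872, -0.0696)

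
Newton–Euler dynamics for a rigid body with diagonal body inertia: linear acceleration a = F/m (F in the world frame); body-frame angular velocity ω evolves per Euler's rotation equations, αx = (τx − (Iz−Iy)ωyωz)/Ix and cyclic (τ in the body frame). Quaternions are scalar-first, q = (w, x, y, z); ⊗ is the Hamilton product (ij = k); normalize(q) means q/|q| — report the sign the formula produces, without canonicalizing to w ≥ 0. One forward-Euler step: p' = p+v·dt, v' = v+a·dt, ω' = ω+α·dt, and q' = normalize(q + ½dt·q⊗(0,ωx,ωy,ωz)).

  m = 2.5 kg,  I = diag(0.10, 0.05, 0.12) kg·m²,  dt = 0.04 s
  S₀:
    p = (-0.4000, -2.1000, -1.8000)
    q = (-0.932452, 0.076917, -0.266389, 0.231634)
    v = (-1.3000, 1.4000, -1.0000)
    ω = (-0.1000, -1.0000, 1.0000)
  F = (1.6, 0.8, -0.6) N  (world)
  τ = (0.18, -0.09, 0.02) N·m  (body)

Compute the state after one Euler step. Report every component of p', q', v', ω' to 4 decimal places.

new position p' = (-0.4520, -2.0440, -1.8400)
v' = v + a·dt = (-1.2744, 1.4128, -1.0096)
(τ − ω×Iω)/I = (2.5000, -1.8400, 0.2083)
ω + α·dt = (0.0000, -1.0736, 1.0083)
2q̇ = q⊗(0,ω) = (-0.4903313, 0.0584902, 0.8323716, -1.0360079)
q + ½dt·q⊗(0,ω), renormalized = (-0.9419, 0.0781, -0.2496, 0.2108)

p' = (-0.4520, -2.0440, -1.8400)
q' = (-0.9419, 0.0781, -0.2496, 0.2108)
v' = (-1.2744, 1.4128, -1.0096)
ω' = (0.0000, -1.0736, 1.0083)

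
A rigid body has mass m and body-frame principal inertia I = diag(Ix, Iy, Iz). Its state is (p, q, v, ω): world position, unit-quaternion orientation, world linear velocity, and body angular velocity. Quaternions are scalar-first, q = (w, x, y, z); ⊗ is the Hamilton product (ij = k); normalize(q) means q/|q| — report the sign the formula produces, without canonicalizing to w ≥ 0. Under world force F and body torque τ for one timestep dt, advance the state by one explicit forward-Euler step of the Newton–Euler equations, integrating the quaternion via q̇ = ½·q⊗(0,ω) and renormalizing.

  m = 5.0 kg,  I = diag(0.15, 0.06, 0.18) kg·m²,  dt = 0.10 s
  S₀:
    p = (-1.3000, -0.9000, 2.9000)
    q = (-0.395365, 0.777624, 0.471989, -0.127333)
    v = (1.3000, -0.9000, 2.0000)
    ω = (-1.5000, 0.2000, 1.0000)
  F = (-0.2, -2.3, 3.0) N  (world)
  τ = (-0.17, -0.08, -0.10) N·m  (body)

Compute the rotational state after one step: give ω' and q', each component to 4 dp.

ω' = (-1.6293, -0.0083, 0.9294)
q' = (-0.3340, 0.8287, 0.4369, -0.1035)

angular accel α = (-1.2933, -2.0833, -0.7056)
new body rate ω' = (-1.6293, -0.0083, 0.9294)
2q̇ = q⊗(0,ω) = (1.1993712, 1.0905031, -0.6656975, 0.4681433)
q' = normalize(q + ½dt·q⊗(0,ω)) = (-0.3340, 0.8287, 0.4369, -0.1035)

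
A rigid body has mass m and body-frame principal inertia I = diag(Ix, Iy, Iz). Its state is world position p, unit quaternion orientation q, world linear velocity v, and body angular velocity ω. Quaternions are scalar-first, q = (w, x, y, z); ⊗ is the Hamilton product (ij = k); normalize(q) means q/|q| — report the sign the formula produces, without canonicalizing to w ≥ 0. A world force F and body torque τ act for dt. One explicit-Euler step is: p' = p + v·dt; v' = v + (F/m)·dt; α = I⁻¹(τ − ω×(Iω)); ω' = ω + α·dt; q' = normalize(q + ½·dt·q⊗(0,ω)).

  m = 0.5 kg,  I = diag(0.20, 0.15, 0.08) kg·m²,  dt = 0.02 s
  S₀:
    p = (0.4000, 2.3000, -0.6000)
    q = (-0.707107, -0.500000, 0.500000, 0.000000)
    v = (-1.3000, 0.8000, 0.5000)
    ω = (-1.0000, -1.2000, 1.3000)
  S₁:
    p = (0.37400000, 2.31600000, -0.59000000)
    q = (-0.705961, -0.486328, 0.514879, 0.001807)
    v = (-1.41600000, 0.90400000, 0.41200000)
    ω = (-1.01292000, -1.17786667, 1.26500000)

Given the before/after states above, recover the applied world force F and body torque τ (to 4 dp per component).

velocity change Δv = (-0.11600000, 0.10400000, -0.08800000)
m·(v₁−v₀)/dt = (-2.9000, 2.6000, -2.2000)
rate change Δω = (-0.01292000, 0.02213333, -0.03500000)
precession coupling = (0.1092, -0.1560, -0.0600)
τ = I·(Δω/dt) + ω₀×(Iω₀) = (-0.0200, 0.0100, -0.2000)

F = (-2.9000, 2.6000, -2.2000)
τ = (-0.0200, 0.0100, -0.2000)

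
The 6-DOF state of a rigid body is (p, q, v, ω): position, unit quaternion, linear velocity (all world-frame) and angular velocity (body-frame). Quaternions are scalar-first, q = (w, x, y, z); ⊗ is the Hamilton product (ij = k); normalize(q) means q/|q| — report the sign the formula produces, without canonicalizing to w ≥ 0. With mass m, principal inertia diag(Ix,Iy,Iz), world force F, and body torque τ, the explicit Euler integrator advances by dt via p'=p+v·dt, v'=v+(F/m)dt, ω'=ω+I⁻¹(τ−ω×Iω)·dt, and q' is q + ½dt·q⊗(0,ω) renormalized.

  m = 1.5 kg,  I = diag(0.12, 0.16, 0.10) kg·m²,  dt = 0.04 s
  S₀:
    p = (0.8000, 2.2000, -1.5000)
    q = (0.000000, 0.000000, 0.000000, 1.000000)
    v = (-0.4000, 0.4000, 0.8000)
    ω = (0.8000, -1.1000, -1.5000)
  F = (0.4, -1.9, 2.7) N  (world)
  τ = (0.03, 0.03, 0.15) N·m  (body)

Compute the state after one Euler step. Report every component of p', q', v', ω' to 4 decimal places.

gyro term ω×Iω = (-0.0990, -0.0240, -0.0352)
α = I⁻¹(τ − ω×Iω) = (1.0750, 0.3375, 1.8520)
new body rate ω' = (0.8430, -1.0865, -1.4259)
q⊗(0,ω) = (1.5000000, 1.1000000, 0.8000000, 0.0000000)
updated quaternion q' = (0.0300, 0.0220, 0.0160, 0.9992)
a = (0.2667, -1.2667, 1.8000)
p' = p + v·dt = (0.7840, 2.2160, -1.4680)
v' = v + a·dt = (-0.3893, 0.3493, 0.8720)

p' = (0.7840, 2.2160, -1.4680)
q' = (0.0300, 0.0220, 0.0160, 0.9992)
v' = (-0.3893, 0.3493, 0.8720)
ω' = (0.8430, -1.0865, -1.4259)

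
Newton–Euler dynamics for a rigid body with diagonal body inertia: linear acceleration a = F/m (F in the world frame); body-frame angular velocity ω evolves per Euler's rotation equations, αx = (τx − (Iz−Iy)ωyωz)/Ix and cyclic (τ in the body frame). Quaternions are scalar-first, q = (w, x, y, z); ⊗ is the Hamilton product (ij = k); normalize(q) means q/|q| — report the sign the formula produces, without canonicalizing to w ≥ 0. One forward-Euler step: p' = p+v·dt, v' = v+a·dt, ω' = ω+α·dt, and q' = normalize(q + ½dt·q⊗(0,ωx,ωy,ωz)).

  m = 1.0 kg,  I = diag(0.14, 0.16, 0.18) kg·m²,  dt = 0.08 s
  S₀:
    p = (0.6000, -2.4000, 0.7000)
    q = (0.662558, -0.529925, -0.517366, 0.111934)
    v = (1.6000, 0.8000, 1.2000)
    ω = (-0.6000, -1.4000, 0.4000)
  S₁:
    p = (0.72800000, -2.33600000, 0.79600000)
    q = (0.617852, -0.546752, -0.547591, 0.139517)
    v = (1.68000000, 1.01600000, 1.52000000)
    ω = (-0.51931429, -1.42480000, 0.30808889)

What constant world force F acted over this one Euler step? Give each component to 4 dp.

velocity change Δv = (0.08000000, 0.21600000, 0.32000000)
F = m·Δv/dt = (1.0000, 2.7000, 4.0000)

F = (1.0000, 2.7000, 4.0000)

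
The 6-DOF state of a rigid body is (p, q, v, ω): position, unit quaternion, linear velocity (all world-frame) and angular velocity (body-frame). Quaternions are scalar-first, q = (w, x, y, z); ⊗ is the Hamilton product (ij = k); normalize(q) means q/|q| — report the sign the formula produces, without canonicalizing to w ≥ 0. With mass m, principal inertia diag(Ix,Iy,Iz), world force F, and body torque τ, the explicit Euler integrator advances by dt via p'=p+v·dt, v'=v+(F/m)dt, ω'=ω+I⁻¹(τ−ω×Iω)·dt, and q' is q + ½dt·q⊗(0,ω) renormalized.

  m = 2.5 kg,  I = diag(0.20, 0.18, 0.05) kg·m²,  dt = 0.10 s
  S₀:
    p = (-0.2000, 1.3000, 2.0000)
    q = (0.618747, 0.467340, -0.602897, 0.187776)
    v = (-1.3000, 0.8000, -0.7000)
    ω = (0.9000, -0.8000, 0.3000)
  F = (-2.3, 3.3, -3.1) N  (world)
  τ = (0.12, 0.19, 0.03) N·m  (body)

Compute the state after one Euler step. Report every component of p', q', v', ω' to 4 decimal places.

p' = (-0.3300, 1.3800, 1.9300)
q' = (0.5697, 0.4927, -0.6250, 0.2051)
v' = (-1.3920, 0.9320, -0.8240)
ω' = (0.9444, -0.7169, 0.3312)

a = (-0.9200, 1.3200, -1.2400)
p + v·dt = (-0.3300, 1.3800, 1.9300)
new velocity v' = (-1.3920, 0.9320, -0.8240)
ω×(Iω) gyroscopic = (0.0312, 0.0405, 0.0144)
angular accel α = (0.4440, 0.8306, 0.3120)
ω + α·dt = (0.9444, -0.7169, 0.3312)
Hamilton product q⊗(0,ω) = (-0.9592564, 0.5262240, -0.4662012, 0.3543594)
q + ½dt·q⊗(0,ω), renormalized = (0.5697, 0.4927, -0.6250, 0.2051)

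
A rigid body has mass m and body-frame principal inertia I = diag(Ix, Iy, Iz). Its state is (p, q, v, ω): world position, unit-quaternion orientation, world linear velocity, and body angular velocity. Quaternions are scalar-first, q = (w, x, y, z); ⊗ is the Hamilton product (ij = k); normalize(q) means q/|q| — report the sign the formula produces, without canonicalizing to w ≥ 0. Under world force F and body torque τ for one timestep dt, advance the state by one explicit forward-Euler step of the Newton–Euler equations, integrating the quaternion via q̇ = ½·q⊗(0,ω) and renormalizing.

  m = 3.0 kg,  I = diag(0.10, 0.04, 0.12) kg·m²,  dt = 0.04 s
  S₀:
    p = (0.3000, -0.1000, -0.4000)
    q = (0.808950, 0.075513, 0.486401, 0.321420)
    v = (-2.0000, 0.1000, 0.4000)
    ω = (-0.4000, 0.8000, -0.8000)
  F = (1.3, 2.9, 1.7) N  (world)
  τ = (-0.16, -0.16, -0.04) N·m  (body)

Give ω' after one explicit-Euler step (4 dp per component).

ω' = (-0.4435, 0.6464, -0.8197)

(τ − ω×Iω)/I = (-1.0880, -3.8400, -0.4933)
ω + α·dt = (-0.4435, 0.6464, -0.8197)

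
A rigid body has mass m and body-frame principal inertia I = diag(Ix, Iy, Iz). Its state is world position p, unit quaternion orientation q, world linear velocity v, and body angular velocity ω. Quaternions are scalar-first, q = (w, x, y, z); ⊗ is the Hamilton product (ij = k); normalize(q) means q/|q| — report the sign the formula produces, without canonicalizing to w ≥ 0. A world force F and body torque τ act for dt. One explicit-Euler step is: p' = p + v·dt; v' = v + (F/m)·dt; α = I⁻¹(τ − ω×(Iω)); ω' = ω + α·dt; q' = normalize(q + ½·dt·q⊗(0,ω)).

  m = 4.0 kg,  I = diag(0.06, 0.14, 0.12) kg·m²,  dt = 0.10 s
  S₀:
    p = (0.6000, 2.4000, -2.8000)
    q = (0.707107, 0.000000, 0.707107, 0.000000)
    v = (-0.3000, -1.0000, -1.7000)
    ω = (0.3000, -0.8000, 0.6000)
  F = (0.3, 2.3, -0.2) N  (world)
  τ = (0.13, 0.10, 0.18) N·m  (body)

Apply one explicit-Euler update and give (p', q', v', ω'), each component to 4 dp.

(τ − ω×Iω)/I = (2.0067, 0.7914, 1.6600)
ω' = ω + α·dt = (0.5007, -0.7209, 0.7660)
Hamilton product q⊗(0,ω) = (0.5656856, 0.6363963, -0.5656856, 0.2121321)
q' = normalize(q + ½dt·q⊗(0,ω)) = (0.7344, 0.0318, 0.6779, 0.0106)
a = (0.0750, 0.5750, -0.0500)
new position p' = (0.5700, 2.3000, -2.9700)
new velocity v' = (-0.2925, -0.9425, -1.7050)

p' = (0.5700, 2.3000, -2.9700)
q' = (0.7344, 0.0318, 0.6779, 0.0106)
v' = (-0.2925, -0.9425, -1.7050)
ω' = (0.5007, -0.7209, 0.7660)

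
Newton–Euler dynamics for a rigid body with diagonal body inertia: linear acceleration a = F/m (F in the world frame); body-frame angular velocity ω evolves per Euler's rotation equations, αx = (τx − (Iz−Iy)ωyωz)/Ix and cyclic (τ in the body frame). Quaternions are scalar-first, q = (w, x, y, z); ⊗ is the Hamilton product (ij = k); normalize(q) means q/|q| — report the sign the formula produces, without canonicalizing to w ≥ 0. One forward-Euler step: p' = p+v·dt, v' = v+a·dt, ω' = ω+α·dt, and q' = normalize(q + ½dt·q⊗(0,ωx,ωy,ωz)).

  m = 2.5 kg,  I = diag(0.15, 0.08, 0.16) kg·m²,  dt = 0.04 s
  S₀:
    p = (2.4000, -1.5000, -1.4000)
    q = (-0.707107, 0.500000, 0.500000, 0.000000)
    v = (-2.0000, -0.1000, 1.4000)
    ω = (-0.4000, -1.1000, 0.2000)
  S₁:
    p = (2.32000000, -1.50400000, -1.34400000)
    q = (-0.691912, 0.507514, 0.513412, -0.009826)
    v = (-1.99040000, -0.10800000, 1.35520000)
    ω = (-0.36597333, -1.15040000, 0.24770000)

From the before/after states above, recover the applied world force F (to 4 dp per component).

Δv = v₁−v₀ = (0.00960000, -0.00800000, -0.04480000)
applied force F = (0.6000, -0.5000, -2.8000)

F = (0.6000, -0.5000, -2.8000)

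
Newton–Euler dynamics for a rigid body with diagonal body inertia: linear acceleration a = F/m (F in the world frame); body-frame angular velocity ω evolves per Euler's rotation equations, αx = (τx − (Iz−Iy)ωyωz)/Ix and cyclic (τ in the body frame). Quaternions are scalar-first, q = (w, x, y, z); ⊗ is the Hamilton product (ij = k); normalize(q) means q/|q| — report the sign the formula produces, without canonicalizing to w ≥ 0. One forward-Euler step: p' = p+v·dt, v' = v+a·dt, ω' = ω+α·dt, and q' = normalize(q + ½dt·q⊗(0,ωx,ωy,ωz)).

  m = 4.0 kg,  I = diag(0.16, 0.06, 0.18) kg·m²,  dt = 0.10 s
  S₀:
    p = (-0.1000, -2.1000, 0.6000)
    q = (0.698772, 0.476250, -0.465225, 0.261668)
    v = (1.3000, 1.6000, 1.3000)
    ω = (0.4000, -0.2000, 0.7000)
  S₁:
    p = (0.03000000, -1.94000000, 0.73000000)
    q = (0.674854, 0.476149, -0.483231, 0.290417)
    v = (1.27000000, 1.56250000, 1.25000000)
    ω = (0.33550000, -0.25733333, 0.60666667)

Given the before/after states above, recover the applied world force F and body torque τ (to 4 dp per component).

v₁ − v₀ = (-0.03000000, -0.03750000, -0.05000000)
m·(v₁−v₀)/dt = (-1.2000, -1.5000, -2.0000)
ω₁ − ω₀ = (-0.06450000, -0.05733333, -0.09333333)
applied torque τ = (-0.1200, -0.0400, -0.1600)

F = (-1.2000, -1.5000, -2.0000)
τ = (-0.1200, -0.0400, -0.1600)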